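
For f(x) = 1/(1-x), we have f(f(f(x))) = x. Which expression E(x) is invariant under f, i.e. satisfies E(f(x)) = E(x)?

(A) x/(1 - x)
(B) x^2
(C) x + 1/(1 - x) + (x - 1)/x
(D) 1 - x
C

Replace x by f(x) = 1/(1 - x) in each option and simplify. As a quick numerical cross-check, also compare E(5) with E(f(5)) = E(-1/4).

(A) x/(1 - x)  ->  (1/(1 - x))/(1 - (1/(1 - x))) = -1/x; check: E(5) = -5/4 but E(-1/4) = -1/5.   [not invariant]
(B) x^2  ->  (1/(1 - x))^2 = (x - 1)^(-2); check: E(5) = 25 but E(-1/4) = 1/16.   [not invariant]
(C) x + 1/(1 - x) + (x - 1)/x  ->  (1/(1 - x)) + 1/(1 - (1/(1 - x))) + ((1/(1 - x)) - 1)/(1/(1 - x)), which simplifies back to x + 1/(1 - x) + (x - 1)/x; check: E(5) = 111/20, E(-1/4) = 111/20.   [invariant]
(D) 1 - x  ->  1 - (1/(1 - x)) = x/(x - 1); check: E(5) = -4 but E(-1/4) = 5/4.   [not invariant]

Only (C) is unchanged. Indeed f(f(x)) = 1/(1 - 1/(1-x)) = (1-x)/(-x) = (x-1)/x, so E(x) = x + f(x) + f(f(x)) is the sum over the whole 3-cycle; applying f just permutes the three terms cyclically (x -> f(x) -> f(f(x)) -> x), leaving the sum unchanged.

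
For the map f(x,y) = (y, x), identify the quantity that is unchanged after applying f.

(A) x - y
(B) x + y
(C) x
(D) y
B

For f(x,y) = (y, x):
After applying f: x' = y, y' = x. So x' + y' = y + x = x + y.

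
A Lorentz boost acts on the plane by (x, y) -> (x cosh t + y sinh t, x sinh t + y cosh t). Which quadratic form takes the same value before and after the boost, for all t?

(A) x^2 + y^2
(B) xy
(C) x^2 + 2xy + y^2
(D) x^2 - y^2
D

Write x' = x cosh t + y sinh t, y' = x sinh t + y cosh t and substitute into each option:
(A) x^2 + y^2: (x cosh t + y sinh t)^2 + (x sinh t + y cosh t)^2 = (x^2 + y^2)(cosh^2 t + sinh^2 t) + 4xy sinh t cosh t = (x^2 + y^2) cosh 2t + 2xy sinh 2t   [not invariant for t != 0]
(B) xy: (x cosh t + y sinh t)(x sinh t + y cosh t) = xy(cosh^2 t + sinh^2 t) + (x^2 + y^2) sinh t cosh t = xy cosh 2t + (x^2 + y^2)(sinh 2t)/2   [not invariant for t != 0]
(C) x^2 + 2xy + y^2: (x' + y')^2 with x' + y' = (x + y)(cosh t + sinh t) = (x + y)e^t, so it becomes (x + y)^2 e^(2t)   [not invariant for t != 0]
(D) x^2 - y^2: (x cosh t + y sinh t)^2 - (x sinh t + y cosh t)^2 = x^2(cosh^2 t - sinh^2 t) + 2xy(cosh t sinh t - sinh t cosh t) + y^2(sinh^2 t - cosh^2 t) = x^2 - y^2   [invariant, using cosh^2 t - sinh^2 t = 1]

Only (D) x^2 - y^2 is unchanged; it is the Minkowski form preserved by Lorentz boosts, just as x^2 + y^2 is preserved by ordinary rotations.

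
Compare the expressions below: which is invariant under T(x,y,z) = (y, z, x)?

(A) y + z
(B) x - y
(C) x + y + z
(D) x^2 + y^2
C

Apply T(x,y,z) = (y, z, x) to each option, i.e. replace (x, y, z) by the transformed coordinates.
Substitute the transformed coordinates into each option and compare with the original:
(A) y + z  ->  (z) + (x) = x + z   [differs from y + z: not invariant]
(B) x - y  ->  (y) - (z) = y - z   [differs from x - y: not invariant]
(C) x + y + z  ->  (y) + (z) + (x) = x + y + z   [equals x + y + z: invariant]
(D) x^2 + y^2  ->  (y)^2 + (z)^2 = y^2 + z^2   [differs from x^2 + y^2: not invariant]

Only option (C), x + y + z, is unchanged by the transformation.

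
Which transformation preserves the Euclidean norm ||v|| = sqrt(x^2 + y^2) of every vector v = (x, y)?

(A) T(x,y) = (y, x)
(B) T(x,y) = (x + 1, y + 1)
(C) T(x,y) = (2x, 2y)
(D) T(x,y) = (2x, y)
A

A transformation preserves a norm if ||T(v)|| = ||v|| for every v; a single vector where the norm changes rules an option out.

(A) T(x,y) = (y, x): preserves the norm -- it is an orthogonal map (a rotation/reflection), and (y)^2 + (x)^2 simplifies to x^2 + y^2.
(B) T(x,y) = (x + 1, y + 1): v = (1, 0) has norm sqrt((1)^2 + (0)^2) = 1, but T(v) = (2, 1) has norm sqrt(5) -- not preserved.
(C) T(x,y) = (2x, 2y): v = (1, 0) has norm sqrt((1)^2 + (0)^2) = 1, but T(v) = (2, 0) has norm 2 -- not preserved.
(D) T(x,y) = (2x, y): v = (1, 0) has norm sqrt((1)^2 + (0)^2) = 1, but T(v) = (2, 0) has norm 2 -- not preserved.

Therefore the answer is (A).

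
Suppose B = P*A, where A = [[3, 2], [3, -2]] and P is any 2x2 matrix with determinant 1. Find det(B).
-12

By the multiplicative property of determinants, det(B) = det(P*A) = det(P) * det(A) = det(A),
so the determinant is invariant under multiplication by any determinant-1 matrix; we just need det(A).

det(A) = (3)(-2) - (2)(3) = -6 - 6 = -12

Therefore det(B) = 1 * (-12) = -12.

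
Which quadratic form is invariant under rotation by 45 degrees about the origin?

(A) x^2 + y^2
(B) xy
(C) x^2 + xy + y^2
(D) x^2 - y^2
A

Rotation by 45 degrees sends (x, y) to (sqrt(2)x/2 - sqrt(2)y/2, sqrt(2)x/2 + sqrt(2)y/2).
Substitute the transformed coordinates into each option and compare with the original:
(A) x^2 + y^2  ->  (sqrt(2)x/2 - sqrt(2)y/2)^2 + (sqrt(2)x/2 + sqrt(2)y/2)^2 = x^2 + y^2   [equals x^2 + y^2: invariant]
(B) xy  ->  (sqrt(2)x/2 - sqrt(2)y/2)(sqrt(2)x/2 + sqrt(2)y/2) = x^2/2 - y^2/2   [differs from xy: not invariant]
(C) x^2 + xy + y^2  ->  (sqrt(2)x/2 - sqrt(2)y/2)^2 + (sqrt(2)x/2 - sqrt(2)y/2)(sqrt(2)x/2 + sqrt(2)y/2) + (sqrt(2)x/2 + sqrt(2)y/2)^2 = 3x^2/2 + y^2/2   [differs from x^2 + xy + y^2: not invariant]
(D) x^2 - y^2  ->  (sqrt(2)x/2 - sqrt(2)y/2)^2 - (sqrt(2)x/2 + sqrt(2)y/2)^2 = -2xy   [differs from x^2 - y^2: not invariant]

Only option (A), x^2 + y^2, is unchanged by the transformation.
x^2 + y^2 is the squared distance from the origin, which rotations preserve.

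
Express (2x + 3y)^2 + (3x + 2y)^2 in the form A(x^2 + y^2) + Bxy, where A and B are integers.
13(x^2 + y^2) + 24xy

Expanding: (2x + 3y)^2 = 4x^2 + 12xy + 9y^2
(3x + 2y)^2 = 9x^2 + 12xy + 4y^2
Sum = (4+9)(x^2+y^2) + 24xy = 13(x^2 + y^2) + 24xy
This is symmetric in x and y.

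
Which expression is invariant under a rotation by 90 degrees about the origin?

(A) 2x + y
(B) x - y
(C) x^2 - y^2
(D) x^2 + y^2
D

A rotation by 90 degrees sends (x, y) to (-y, x).
Substitute the transformed coordinates into each option and compare with the original:
(A) 2x + y  ->  2(-y) + (x) = x - 2y   [differs from 2x + y: not invariant]
(B) x - y  ->  (-y) - (x) = -x - y   [differs from x - y: not invariant]
(C) x^2 - y^2  ->  (-y)^2 - (x)^2 = -x^2 + y^2   [differs from x^2 - y^2: not invariant]
(D) x^2 + y^2  ->  (-y)^2 + (x)^2 = x^2 + y^2   [equals x^2 + y^2: invariant]

Only option (D), x^2 + y^2, is unchanged by the transformation.
Geometrically, x^2 + y^2 is the squared distance from the origin, which every rotation about the origin preserves.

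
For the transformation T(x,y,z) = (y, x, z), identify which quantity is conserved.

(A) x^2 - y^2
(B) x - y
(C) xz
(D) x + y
D

Apply T(x,y,z) = (y, x, z) to each option, i.e. replace (x, y, z) by the transformed coordinates.
Substitute the transformed coordinates into each option and compare with the original:
(A) x^2 - y^2  ->  (y)^2 - (x)^2 = -x^2 + y^2   [differs from x^2 - y^2: not invariant]
(B) x - y  ->  (y) - (x) = -x + y   [differs from x - y: not invariant]
(C) xz  ->  (y)(z) = yz   [differs from xz: not invariant]
(D) x + y  ->  (y) + (x) = x + y   [equals x + y: invariant]

Only option (D), x + y, is unchanged by the transformation.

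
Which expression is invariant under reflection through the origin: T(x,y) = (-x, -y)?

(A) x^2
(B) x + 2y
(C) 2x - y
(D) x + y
A

The map is reflection through the origin: T(x,y) = (-x, -y).
Substitute the transformed coordinates into each option and compare with the original:
(A) x^2  ->  (-x)^2 = x^2   [equals x^2: invariant]
(B) x + 2y  ->  (-x) + 2(-y) = -x - 2y   [differs from x + 2y: not invariant]
(C) 2x - y  ->  2(-x) - (-y) = -2x + y   [differs from 2x - y: not invariant]
(D) x + y  ->  (-x) + (-y) = -x - y   [differs from x + y: not invariant]

Only option (A), x^2, is unchanged by the transformation.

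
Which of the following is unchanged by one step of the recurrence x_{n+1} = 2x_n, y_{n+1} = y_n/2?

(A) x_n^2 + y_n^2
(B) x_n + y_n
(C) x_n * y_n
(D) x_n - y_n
C

For the recurrence x_{n+1} = 2x_n, y_{n+1} = y_n/2:

x_{n+1} * y_{n+1} = (2x_n) * (y_n/2) = x_n * y_n
The product is conserved.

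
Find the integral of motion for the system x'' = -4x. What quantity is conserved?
E = (x')^2 + 4x^2

Multiply the equation by x':
x' * x'' = -4x * x'
The left side is d/dt[(x')^2/2] and the right side is d/dt[-4x^2/2], so
d/dt[(x')^2/2 + 4x^2/2] = 0, i.e. (x')^2/2 + 4x^2/2 = constant.
Multiplying by 2, the integral of motion is E = (x')^2 + 4x^2.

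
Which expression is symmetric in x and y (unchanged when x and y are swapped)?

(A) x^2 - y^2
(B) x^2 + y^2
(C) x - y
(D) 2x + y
B

A symmetric expression is unchanged when the variables are permuted; here the transformation to test is the swap (x, y) -> (y, x).
Substitute the transformed coordinates into each option and compare with the original:
(A) x^2 - y^2  ->  (y)^2 - (x)^2 = -x^2 + y^2   [differs from x^2 - y^2: not invariant]
(B) x^2 + y^2  ->  (y)^2 + (x)^2 = x^2 + y^2   [equals x^2 + y^2: invariant]
(C) x - y  ->  (y) - (x) = -x + y   [differs from x - y: not invariant]
(D) 2x + y  ->  2(y) + (x) = x + 2y   [differs from 2x + y: not invariant]

Only option (B), x^2 + y^2, is unchanged by the transformation.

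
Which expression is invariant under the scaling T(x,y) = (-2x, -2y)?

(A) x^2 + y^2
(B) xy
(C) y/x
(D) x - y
C

Under the uniform scaling T(x,y) = (-2x, -2y):
Substitute the transformed coordinates into each option and compare with the original:
(A) x^2 + y^2  ->  (-2x)^2 + (-2y)^2 = 4x^2 + 4y^2   [differs from x^2 + y^2: not invariant]
(B) xy  ->  (-2x)(-2y) = 4xy   [differs from xy: not invariant]
(C) y/x  ->  (-2y)/(-2x) = y/x   [equals y/x: invariant]
(D) x - y  ->  (-2x) - (-2y) = -2x + 2y   [differs from x - y: not invariant]

Only option (C), y/x, is unchanged by the transformation.
The common factor -2 cancels in a ratio of coordinates, while sums, products and sums of squares pick up factors of -2 or 4.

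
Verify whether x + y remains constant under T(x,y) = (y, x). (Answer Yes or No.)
Yes

Substitute T(x,y) = (y, x) into the expression and compare with the original.

Original: x + y
After applying T: (y) + (x) = x + y

This is identical to the original x + y, so the expression is invariant.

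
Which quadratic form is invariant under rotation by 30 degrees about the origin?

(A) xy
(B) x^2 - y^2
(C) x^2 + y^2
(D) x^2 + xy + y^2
C

Rotation by 30 degrees sends (x, y) to (sqrt(3)x/2 - y/2, x/2 + sqrt(3)y/2).
Substitute the transformed coordinates into each option and compare with the original:
(A) xy  ->  (sqrt(3)x/2 - y/2)(x/2 + sqrt(3)y/2) = sqrt(3)x^2/4 + xy/2 - sqrt(3)y^2/4   [differs from xy: not invariant]
(B) x^2 - y^2  ->  (sqrt(3)x/2 - y/2)^2 - (x/2 + sqrt(3)y/2)^2 = x^2/2 - sqrt(3)xy - y^2/2   [differs from x^2 - y^2: not invariant]
(C) x^2 + y^2  ->  (sqrt(3)x/2 - y/2)^2 + (x/2 + sqrt(3)y/2)^2 = x^2 + y^2   [equals x^2 + y^2: invariant]
(D) x^2 + xy + y^2  ->  (sqrt(3)x/2 - y/2)^2 + (sqrt(3)x/2 - y/2)(x/2 + sqrt(3)y/2) + (x/2 + sqrt(3)y/2)^2 = sqrt(3)x^2/4 + x^2 + xy/2 - sqrt(3)y^2/4 + y^2   [differs from x^2 + xy + y^2: not invariant]

Only option (C), x^2 + y^2, is unchanged by the transformation.
x^2 + y^2 is the squared distance from the origin, which rotations preserve.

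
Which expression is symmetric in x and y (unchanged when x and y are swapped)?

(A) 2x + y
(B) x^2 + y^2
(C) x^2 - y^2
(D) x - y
B

A symmetric expression is unchanged when the variables are permuted; here the transformation to test is the swap (x, y) -> (y, x).
Substitute the transformed coordinates into each option and compare with the original:
(A) 2x + y  ->  2(y) + (x) = x + 2y   [differs from 2x + y: not invariant]
(B) x^2 + y^2  ->  (y)^2 + (x)^2 = x^2 + y^2   [equals x^2 + y^2: invariant]
(C) x^2 - y^2  ->  (y)^2 - (x)^2 = -x^2 + y^2   [differs from x^2 - y^2: not invariant]
(D) x - y  ->  (y) - (x) = -x + y   [differs from x - y: not invariant]

Only option (B), x^2 + y^2, is unchanged by the transformation.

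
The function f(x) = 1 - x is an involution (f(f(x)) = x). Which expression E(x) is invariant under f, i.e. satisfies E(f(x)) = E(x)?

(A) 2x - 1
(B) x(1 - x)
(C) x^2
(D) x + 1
B

Replace x by f(x) = 1 - x in each option and simplify. As a quick numerical cross-check, also compare E(4) with E(f(4)) = E(-3).

(A) 2x - 1  ->  2(1 - x) - 1 = 1 - 2x; check: E(4) = 7 but E(-3) = -7.   [not invariant]
(B) x(1 - x)  ->  (1 - x)(1 - (1 - x)), which simplifies back to x(1 - x); check: E(4) = -12, E(-3) = -12.   [invariant]
(C) x^2  ->  (1 - x)^2 = (x - 1)^2; check: E(4) = 16 but E(-3) = 9.   [not invariant]
(D) x + 1  ->  (1 - x) + 1 = 2 - x; check: E(4) = 5 but E(-3) = -2.   [not invariant]

Only (B) is unchanged. E is symmetric under swapping x with f(x) = 1 - x, which is exactly what an involution does.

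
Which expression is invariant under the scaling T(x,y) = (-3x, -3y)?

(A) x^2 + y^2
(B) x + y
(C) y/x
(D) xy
C

Under the uniform scaling T(x,y) = (-3x, -3y):
Substitute the transformed coordinates into each option and compare with the original:
(A) x^2 + y^2  ->  (-3x)^2 + (-3y)^2 = 9x^2 + 9y^2   [differs from x^2 + y^2: not invariant]
(B) x + y  ->  (-3x) + (-3y) = -3x - 3y   [differs from x + y: not invariant]
(C) y/x  ->  (-3y)/(-3x) = y/x   [equals y/x: invariant]
(D) xy  ->  (-3x)(-3y) = 9xy   [differs from xy: not invariant]

Only option (C), y/x, is unchanged by the transformation.
The common factor -3 cancels in a ratio of coordinates, while sums, products and sums of squares pick up factors of -3 or 9.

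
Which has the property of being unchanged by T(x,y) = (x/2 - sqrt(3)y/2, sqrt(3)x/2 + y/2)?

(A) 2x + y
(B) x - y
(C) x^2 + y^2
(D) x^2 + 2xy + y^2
C

An expression E(x,y) is invariant under T if E(T(x,y)) = E(x,y). Here T(x,y) = (x/2 - sqrt(3)y/2, sqrt(3)x/2 + y/2).
Substitute the transformed coordinates into each option and compare with the original:
(A) 2x + y  ->  2(x/2 - sqrt(3)y/2) + (sqrt(3)x/2 + y/2) = sqrt(3)x/2 + x - sqrt(3)y + y/2   [differs from 2x + y: not invariant]
(B) x - y  ->  (x/2 - sqrt(3)y/2) - (sqrt(3)x/2 + y/2) = -sqrt(3)x/2 + x/2 - sqrt(3)y/2 - y/2   [differs from x - y: not invariant]
(C) x^2 + y^2  ->  (x/2 - sqrt(3)y/2)^2 + (sqrt(3)x/2 + y/2)^2 = x^2 + y^2   [equals x^2 + y^2: invariant]
(D) x^2 + 2xy + y^2  ->  (x/2 - sqrt(3)y/2)^2 + 2(x/2 - sqrt(3)y/2)(sqrt(3)x/2 + y/2) + (sqrt(3)x/2 + y/2)^2 = sqrt(3)x^2/2 + x^2 - xy - sqrt(3)y^2/2 + y^2   [differs from x^2 + 2xy + y^2: not invariant]

Only option (C), x^2 + y^2, is unchanged by the transformation.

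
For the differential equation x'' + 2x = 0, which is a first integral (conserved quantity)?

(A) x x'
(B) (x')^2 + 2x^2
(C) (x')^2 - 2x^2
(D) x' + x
B

A first integral I satisfies dI/dt = 0 along every solution. Differentiate each option and use the equation of motion:
(A) d/dt[x x'] = (x')^2 + x x'' = (x')^2 - 2x^2, not identically 0
(B) d/dt[(x')^2 + 2x^2] = 2x'x'' + 4x x' = 2x'(-2x) + 4x x' = 0
(C) d/dt[(x')^2 - 2x^2] = 2x'x'' - 4x x' = -8x x', not identically 0
(D) d/dt[x' + x] = x'' + x' = -2x + x', not identically 0

Only (B) has zero time-derivative. So the energy-like quantity (x')^2 + 2x^2 is the first integral.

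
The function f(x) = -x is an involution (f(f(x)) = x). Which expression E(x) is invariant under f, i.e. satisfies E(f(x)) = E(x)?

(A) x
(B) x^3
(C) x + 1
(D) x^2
D

Replace x by f(x) = -x in each option and simplify. As a quick numerical cross-check, also compare E(3) with E(f(3)) = E(-3).

(A) x  ->  (-x) = -x; check: E(3) = 3 but E(-3) = -3.   [not invariant]
(B) x^3  ->  (-x)^3 = -x^3; check: E(3) = 27 but E(-3) = -27.   [not invariant]
(C) x + 1  ->  (-x) + 1 = 1 - x; check: E(3) = 4 but E(-3) = -2.   [not invariant]
(D) x^2  ->  (-x)^2, which simplifies back to x^2; check: E(3) = 9, E(-3) = 9.   [invariant]

Only (D) is unchanged. E is symmetric under swapping x with f(x) = -x, which is exactly what an involution does.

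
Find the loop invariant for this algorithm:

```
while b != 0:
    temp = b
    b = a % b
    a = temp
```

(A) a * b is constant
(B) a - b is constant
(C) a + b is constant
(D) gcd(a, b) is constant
D

A loop invariant must hold before the first iteration and be re-established by every execution of the body.

(D) gcd(a, b) is constant: One iteration replaces (a, b) by (b, a mod b). Since a mod b = a - q*b for an integer q, any common divisor of a and b divides b and a mod b, and conversely; hence gcd(b, a mod b) = gcd(a, b). For instance (16, 6) -> (6, 4) keeps gcd = 2. At exit b = 0 and a = gcd of the original inputs.

The other options fail:
(A) a * b is constant: e.g. (a, b) = (16, 6) -> (6, 4): the product goes from 96 to 24.
(B) a - b is constant: e.g. (a, b) = (16, 6) -> (6, 4): the difference goes from 10 to 2.
(C) a + b is constant: e.g. (a, b) = (16, 6) -> (6, 4): the sum goes from 22 to 10.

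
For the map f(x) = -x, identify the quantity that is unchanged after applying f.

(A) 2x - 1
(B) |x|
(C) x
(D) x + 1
B

For f(x) = -x:
Applying f replaces x by -x. Since |-x| = |x|, the absolute value is unchanged by f, whereas x -> -x, 2x - 1 -> -2x - 1 and x + 1 -> -x + 1 all change.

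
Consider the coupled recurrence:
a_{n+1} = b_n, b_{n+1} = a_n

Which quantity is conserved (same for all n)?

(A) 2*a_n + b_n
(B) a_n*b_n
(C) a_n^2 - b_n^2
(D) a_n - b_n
B

Replace a_n by a_{n+1} = b_n and b_n by b_{n+1} = a_n in each option and simplify:
(A) 2*a_n + b_n  ->  2*(b_n) + (a_n) = a_n + 2*b_n   [not conserved]
(B) a_n*b_n  ->  (b_n)*(a_n) = a_n*b_n   [conserved]
(C) a_n^2 - b_n^2  ->  (b_n)^2 - (a_n)^2 = -a_n^2 + b_n^2   [not conserved]
(D) a_n - b_n  ->  (b_n) - (a_n) = -a_n + b_n   [not conserved]

Only (B) a_n*b_n returns to itself after one step, so it is the conserved quantity.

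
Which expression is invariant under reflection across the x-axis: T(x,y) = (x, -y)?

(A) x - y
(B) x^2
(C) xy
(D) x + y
B

The map is reflection across the x-axis: T(x,y) = (x, -y).
Substitute the transformed coordinates into each option and compare with the original:
(A) x - y  ->  (x) - (-y) = x + y   [differs from x - y: not invariant]
(B) x^2  ->  (x)^2 = x^2   [equals x^2: invariant]
(C) xy  ->  (x)(-y) = -xy   [differs from xy: not invariant]
(D) x + y  ->  (x) + (-y) = x - y   [differs from x + y: not invariant]

Only option (B), x^2, is unchanged by the transformation.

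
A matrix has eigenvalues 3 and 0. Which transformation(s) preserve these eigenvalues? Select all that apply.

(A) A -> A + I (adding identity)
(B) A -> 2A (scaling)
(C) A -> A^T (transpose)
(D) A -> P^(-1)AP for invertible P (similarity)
C and D

Eigenvalues are preserved by:
1. Similarity transformations: A -> P^(-1)AP (same characteristic polynomial)
2. Transpose: A^T has the same eigenvalues as A

Eigenvalues are NOT preserved by:
- Adding identity: eigenvalues become 3+1, 0+1
- Scaling: eigenvalues become 6, 0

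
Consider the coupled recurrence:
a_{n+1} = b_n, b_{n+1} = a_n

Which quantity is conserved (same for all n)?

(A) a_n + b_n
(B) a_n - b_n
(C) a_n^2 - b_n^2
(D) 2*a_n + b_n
A

Replace a_n by a_{n+1} = b_n and b_n by b_{n+1} = a_n in each option and simplify:
(A) a_n + b_n  ->  (b_n) + (a_n) = a_n + b_n   [conserved]
(B) a_n - b_n  ->  (b_n) - (a_n) = -a_n + b_n   [not conserved]
(C) a_n^2 - b_n^2  ->  (b_n)^2 - (a_n)^2 = -a_n^2 + b_n^2   [not conserved]
(D) 2*a_n + b_n  ->  2*(b_n) + (a_n) = a_n + 2*b_n   [not conserved]

Only (A) a_n + b_n returns to itself after one step, so it is the conserved quantity.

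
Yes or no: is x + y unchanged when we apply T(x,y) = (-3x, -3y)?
No

Substitute T(x,y) = (-3x, -3y) into the expression and compare with the original.

Original: x + y
After applying T: (-3x) + (-3y) = -3x - 3y

This differs from the original x + y (difference: -4x - 4y), so the expression is NOT invariant.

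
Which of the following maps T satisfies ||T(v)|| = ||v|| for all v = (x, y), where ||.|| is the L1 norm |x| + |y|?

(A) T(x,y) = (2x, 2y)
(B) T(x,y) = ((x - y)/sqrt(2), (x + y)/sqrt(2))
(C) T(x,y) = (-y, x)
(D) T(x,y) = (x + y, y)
C

A transformation preserves a norm if ||T(v)|| = ||v|| for every v; a single vector where the norm changes rules an option out.

(A) T(x,y) = (2x, 2y): v = (1, 0) has norm |1| + |0| = 1, but T(v) = (2, 0) has norm 2 -- not preserved.
(B) T(x,y) = ((x - y)/sqrt(2), (x + y)/sqrt(2)): v = (1, 0) has norm |1| + |0| = 1, but T(v) = (sqrt(2)/2, sqrt(2)/2) has norm sqrt(2) -- not preserved.
(C) T(x,y) = (-y, x): preserves the norm -- it only permutes the coordinates and/or flips signs, which leaves |x| + |y| unchanged.
(D) T(x,y) = (x + y, y): v = (0, 1) has norm |0| + |1| = 1, but T(v) = (1, 1) has norm 2 -- not preserved.

Therefore the answer is (C).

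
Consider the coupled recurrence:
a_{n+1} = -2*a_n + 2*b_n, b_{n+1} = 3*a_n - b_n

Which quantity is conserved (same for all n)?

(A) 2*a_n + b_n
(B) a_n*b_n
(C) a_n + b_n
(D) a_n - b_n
C

Replace a_n by a_{n+1} = -2*a_n + 2*b_n and b_n by b_{n+1} = 3*a_n - b_n in each option and simplify:
(A) 2*a_n + b_n  ->  2*(-2*a_n + 2*b_n) + (3*a_n - b_n) = -a_n + 3*b_n   [not conserved]
(B) a_n*b_n  ->  (-2*a_n + 2*b_n)*(3*a_n - b_n) = -6*a_n^2 + 8*a_n*b_n - 2*b_n^2   [not conserved]
(C) a_n + b_n  ->  (-2*a_n + 2*b_n) + (3*a_n - b_n) = a_n + b_n   [conserved]
(D) a_n - b_n  ->  (-2*a_n + 2*b_n) - (3*a_n - b_n) = -5*a_n + 3*b_n   [not conserved]

Only (C) a_n + b_n returns to itself after one step, so it is the conserved quantity.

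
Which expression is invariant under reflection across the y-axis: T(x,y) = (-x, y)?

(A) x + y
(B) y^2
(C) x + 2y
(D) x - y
B

The map is reflection across the y-axis: T(x,y) = (-x, y).
Substitute the transformed coordinates into each option and compare with the original:
(A) x + y  ->  (-x) + (y) = -x + y   [differs from x + y: not invariant]
(B) y^2  ->  (y)^2 = y^2   [equals y^2: invariant]
(C) x + 2y  ->  (-x) + 2(y) = -x + 2y   [differs from x + 2y: not invariant]
(D) x - y  ->  (-x) - (y) = -x - y   [differs from x - y: not invariant]

Only option (B), y^2, is unchanged by the transformation.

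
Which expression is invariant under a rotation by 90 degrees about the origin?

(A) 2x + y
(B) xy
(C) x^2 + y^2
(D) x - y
C

A rotation by 90 degrees sends (x, y) to (-y, x).
Substitute the transformed coordinates into each option and compare with the original:
(A) 2x + y  ->  2(-y) + (x) = x - 2y   [differs from 2x + y: not invariant]
(B) xy  ->  (-y)(x) = -xy   [differs from xy: not invariant]
(C) x^2 + y^2  ->  (-y)^2 + (x)^2 = x^2 + y^2   [equals x^2 + y^2: invariant]
(D) x - y  ->  (-y) - (x) = -x - y   [differs from x - y: not invariant]

Only option (C), x^2 + y^2, is unchanged by the transformation.
Geometrically, x^2 + y^2 is the squared distance from the origin, which every rotation about the origin preserves.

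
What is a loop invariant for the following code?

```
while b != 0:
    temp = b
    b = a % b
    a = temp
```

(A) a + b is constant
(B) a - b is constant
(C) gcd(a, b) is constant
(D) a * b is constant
C

A loop invariant must hold before the first iteration and be re-established by every execution of the body.

(C) gcd(a, b) is constant: One iteration replaces (a, b) by (b, a mod b). Since a mod b = a - q*b for an integer q, any common divisor of a and b divides b and a mod b, and conversely; hence gcd(b, a mod b) = gcd(a, b). For instance (33, 7) -> (7, 5) keeps gcd = 1. At exit b = 0 and a = gcd of the original inputs.

The other options fail:
(A) a + b is constant: e.g. (a, b) = (33, 7) -> (7, 5): the sum goes from 40 to 12.
(B) a - b is constant: e.g. (a, b) = (33, 7) -> (7, 5): the difference goes from 26 to 2.
(D) a * b is constant: e.g. (a, b) = (33, 7) -> (7, 5): the product goes from 231 to 35.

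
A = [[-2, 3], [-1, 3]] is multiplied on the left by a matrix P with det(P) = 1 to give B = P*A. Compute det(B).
-3

By the multiplicative property of determinants, det(B) = det(P*A) = det(P) * det(A) = det(A),
so the determinant is invariant under multiplication by any determinant-1 matrix; we just need det(A).

det(A) = (-2)(3) - (3)(-1) = -6 - (-3) = -3

Therefore det(B) = 1 * (-3) = -3.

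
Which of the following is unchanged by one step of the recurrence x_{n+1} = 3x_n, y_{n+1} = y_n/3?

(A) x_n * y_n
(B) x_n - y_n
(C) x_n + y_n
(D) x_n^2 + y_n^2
A

For the recurrence x_{n+1} = 3x_n, y_{n+1} = y_n/3:

x_{n+1} * y_{n+1} = (3x_n) * (y_n/3) = x_n * y_n
The product is conserved.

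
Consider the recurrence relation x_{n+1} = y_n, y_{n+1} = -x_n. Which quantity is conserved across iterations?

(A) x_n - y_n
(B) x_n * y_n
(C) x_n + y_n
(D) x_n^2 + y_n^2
D

For the recurrence x_{n+1} = y_n, y_{n+1} = -x_n:

x_{n+1}^2 + y_{n+1}^2 = y_n^2 + (-x_n)^2 = x_n^2 + y_n^2
The sum of squares is conserved (like energy in a harmonic oscillator).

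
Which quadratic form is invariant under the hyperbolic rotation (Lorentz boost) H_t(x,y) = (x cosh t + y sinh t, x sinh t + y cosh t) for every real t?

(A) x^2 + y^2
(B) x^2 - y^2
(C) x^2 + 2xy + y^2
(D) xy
B

Write x' = x cosh t + y sinh t, y' = x sinh t + y cosh t and substitute into each option:
(A) x^2 + y^2: (x cosh t + y sinh t)^2 + (x sinh t + y cosh t)^2 = (x^2 + y^2)(cosh^2 t + sinh^2 t) + 4xy sinh t cosh t = (x^2 + y^2) cosh 2t + 2xy sinh 2t   [not invariant for t != 0]
(B) x^2 - y^2: (x cosh t + y sinh t)^2 - (x sinh t + y cosh t)^2 = x^2(cosh^2 t - sinh^2 t) + 2xy(cosh t sinh t - sinh t cosh t) + y^2(sinh^2 t - cosh^2 t) = x^2 - y^2   [invariant, using cosh^2 t - sinh^2 t = 1]
(C) x^2 + 2xy + y^2: (x' + y')^2 with x' + y' = (x + y)(cosh t + sinh t) = (x + y)e^t, so it becomes (x + y)^2 e^(2t)   [not invariant for t != 0]
(D) xy: (x cosh t + y sinh t)(x sinh t + y cosh t) = xy(cosh^2 t + sinh^2 t) + (x^2 + y^2) sinh t cosh t = xy cosh 2t + (x^2 + y^2)(sinh 2t)/2   [not invariant for t != 0]

Only (B) x^2 - y^2 is unchanged; it is the Minkowski form preserved by Lorentz boosts, just as x^2 + y^2 is preserved by ordinary rotations.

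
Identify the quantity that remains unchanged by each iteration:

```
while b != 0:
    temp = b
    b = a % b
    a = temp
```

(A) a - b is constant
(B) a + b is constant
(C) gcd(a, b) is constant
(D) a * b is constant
C

A loop invariant must hold before the first iteration and be re-established by every execution of the body.

(C) gcd(a, b) is constant: One iteration replaces (a, b) by (b, a mod b). Since a mod b = a - q*b for an integer q, any common divisor of a and b divides b and a mod b, and conversely; hence gcd(b, a mod b) = gcd(a, b). For instance (13, 4) -> (4, 1) keeps gcd = 1. At exit b = 0 and a = gcd of the original inputs.

The other options fail:
(A) a - b is constant: e.g. (a, b) = (13, 4) -> (4, 1): the difference goes from 9 to 3.
(B) a + b is constant: e.g. (a, b) = (13, 4) -> (4, 1): the sum goes from 17 to 5.
(D) a * b is constant: e.g. (a, b) = (13, 4) -> (4, 1): the product goes from 52 to 4.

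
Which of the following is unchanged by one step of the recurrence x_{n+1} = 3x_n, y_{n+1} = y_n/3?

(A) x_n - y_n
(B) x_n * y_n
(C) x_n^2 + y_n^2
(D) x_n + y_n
B

For the recurrence x_{n+1} = 3x_n, y_{n+1} = y_n/3:

x_{n+1} * y_{n+1} = (3x_n) * (y_n/3) = x_n * y_n
The product is conserved.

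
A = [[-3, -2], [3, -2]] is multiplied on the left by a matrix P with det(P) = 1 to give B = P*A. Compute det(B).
12

By the multiplicative property of determinants, det(B) = det(P*A) = det(P) * det(A) = det(A),
so the determinant is invariant under multiplication by any determinant-1 matrix; we just need det(A).

det(A) = (-3)(-2) - (-2)(3) = 6 - (-6) = 12

Therefore det(B) = 1 * 12 = 12.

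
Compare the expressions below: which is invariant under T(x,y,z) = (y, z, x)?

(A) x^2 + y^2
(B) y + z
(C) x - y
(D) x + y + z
D

Apply T(x,y,z) = (y, z, x) to each option, i.e. replace (x, y, z) by the transformed coordinates.
Substitute the transformed coordinates into each option and compare with the original:
(A) x^2 + y^2  ->  (y)^2 + (z)^2 = y^2 + z^2   [differs from x^2 + y^2: not invariant]
(B) y + z  ->  (z) + (x) = x + z   [differs from y + z: not invariant]
(C) x - y  ->  (y) - (z) = y - z   [differs from x - y: not invariant]
(D) x + y + z  ->  (y) + (z) + (x) = x + y + z   [equals x + y + z: invariant]

Only option (D), x + y + z, is unchanged by the transformation.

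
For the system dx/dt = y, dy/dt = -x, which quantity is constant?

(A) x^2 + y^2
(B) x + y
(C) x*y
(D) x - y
A

A first integral I satisfies dI/dt = 0 along every solution. Differentiate each option and use the equation of motion:
(A) d/dt[x^2 + y^2] = 2x*dx/dt + 2y*dy/dt = 2x*y + 2y*(-x) = 0
(B) d/dt[x + y] = y + (-x) = y - x, not identically 0
(C) d/dt[x*y] = (dx/dt)y + x(dy/dt) = y^2 - x^2, not identically 0
(D) d/dt[x - y] = y - (-x) = x + y, not identically 0

Only (A) has zero time-derivative. So x^2 + y^2 (the squared radius; trajectories are circles) is the conserved quantity.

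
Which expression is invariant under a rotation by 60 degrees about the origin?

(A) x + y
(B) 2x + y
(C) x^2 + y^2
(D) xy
C

A rotation by 60 degrees sends (x, y) to (x/2 - sqrt(3)y/2, sqrt(3)x/2 + y/2).
Substitute the transformed coordinates into each option and compare with the original:
(A) x + y  ->  (x/2 - sqrt(3)y/2) + (sqrt(3)x/2 + y/2) = x/2 + sqrt(3)x/2 - sqrt(3)y/2 + y/2   [differs from x + y: not invariant]
(B) 2x + y  ->  2(x/2 - sqrt(3)y/2) + (sqrt(3)x/2 + y/2) = sqrt(3)x/2 + x - sqrt(3)y + y/2   [differs from 2x + y: not invariant]
(C) x^2 + y^2  ->  (x/2 - sqrt(3)y/2)^2 + (sqrt(3)x/2 + y/2)^2 = x^2 + y^2   [equals x^2 + y^2: invariant]
(D) xy  ->  (x/2 - sqrt(3)y/2)(sqrt(3)x/2 + y/2) = sqrt(3)x^2/4 - xy/2 - sqrt(3)y^2/4   [differs from xy: not invariant]

Only option (C), x^2 + y^2, is unchanged by the transformation.
Geometrically, x^2 + y^2 is the squared distance from the origin, which every rotation about the origin preserves.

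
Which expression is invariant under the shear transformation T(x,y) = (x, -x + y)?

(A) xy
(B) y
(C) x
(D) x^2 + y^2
C

Under the shear T(x,y) = (x, -x + y):
Substitute the transformed coordinates into each option and compare with the original:
(A) xy  ->  (x)(-x + y) = -x^2 + xy   [differs from xy: not invariant]
(B) y  ->  (-x + y) = -x + y   [differs from y: not invariant]
(C) x  ->  (x) = x   [equals x: invariant]
(D) x^2 + y^2  ->  (x)^2 + (-x + y)^2 = 2x^2 - 2xy + y^2   [differs from x^2 + y^2: not invariant]

Only option (C), x, is unchanged by the transformation.
A vertical shear moves points parallel to the y-axis, so the x-coordinate (and any function of x alone) is unchanged.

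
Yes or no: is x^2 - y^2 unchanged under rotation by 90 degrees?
No

Applying rotation by 90 degrees: x' = x*cos(90 degrees) - y*sin(90 degrees) = -y, y' = x*sin(90 degrees) + y*cos(90 degrees) = x

Substituting into x^2 - y^2:
(-y)^2 - (x)^2
= -x^2 + y^2

This differs from the original expression x^2 - y^2, so it is NOT invariant.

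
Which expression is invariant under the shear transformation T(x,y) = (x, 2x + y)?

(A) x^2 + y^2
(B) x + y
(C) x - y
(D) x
D

Under the shear T(x,y) = (x, 2x + y):
Substitute the transformed coordinates into each option and compare with the original:
(A) x^2 + y^2  ->  (x)^2 + (2x + y)^2 = 5x^2 + 4xy + y^2   [differs from x^2 + y^2: not invariant]
(B) x + y  ->  (x) + (2x + y) = 3x + y   [differs from x + y: not invariant]
(C) x - y  ->  (x) - (2x + y) = -x - y   [differs from x - y: not invariant]
(D) x  ->  (x) = x   [equals x: invariant]

Only option (D), x, is unchanged by the transformation.
A vertical shear moves points parallel to the y-axis, so the x-coordinate (and any function of x alone) is unchanged.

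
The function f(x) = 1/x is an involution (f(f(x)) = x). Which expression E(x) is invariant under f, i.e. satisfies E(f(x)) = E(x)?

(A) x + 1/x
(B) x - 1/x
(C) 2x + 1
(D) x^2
A

Replace x by f(x) = 1/x in each option and simplify. As a quick numerical cross-check, also compare E(5) with E(f(5)) = E(1/5).

(A) x + 1/x  ->  (1/x) + 1/(1/x), which simplifies back to x + 1/x; check: E(5) = 26/5, E(1/5) = 26/5.   [invariant]
(B) x - 1/x  ->  (1/x) - 1/(1/x) = -x + 1/x; check: E(5) = 24/5 but E(1/5) = -24/5.   [not invariant]
(C) 2x + 1  ->  2(1/x) + 1 = (x + 2)/x; check: E(5) = 11 but E(1/5) = 7/5.   [not invariant]
(D) x^2  ->  (1/x)^2 = x^(-2); check: E(5) = 25 but E(1/5) = 1/25.   [not invariant]

Only (A) is unchanged. E is symmetric under swapping x with f(x) = 1/x, which is exactly what an involution does.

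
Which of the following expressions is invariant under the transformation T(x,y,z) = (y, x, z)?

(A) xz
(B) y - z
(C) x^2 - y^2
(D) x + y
D

Apply T(x,y,z) = (y, x, z) to each option, i.e. replace (x, y, z) by the transformed coordinates.
Substitute the transformed coordinates into each option and compare with the original:
(A) xz  ->  (y)(z) = yz   [differs from xz: not invariant]
(B) y - z  ->  (x) - (z) = x - z   [differs from y - z: not invariant]
(C) x^2 - y^2  ->  (y)^2 - (x)^2 = -x^2 + y^2   [differs from x^2 - y^2: not invariant]
(D) x + y  ->  (y) + (x) = x + y   [equals x + y: invariant]

Only option (D), x + y, is unchanged by the transformation.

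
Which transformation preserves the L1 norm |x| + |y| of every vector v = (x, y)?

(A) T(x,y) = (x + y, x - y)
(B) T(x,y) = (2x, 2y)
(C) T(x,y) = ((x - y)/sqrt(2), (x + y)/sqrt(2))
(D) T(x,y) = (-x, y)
D

A transformation preserves a norm if ||T(v)|| = ||v|| for every v; a single vector where the norm changes rules an option out.

(A) T(x,y) = (x + y, x - y): v = (1, 0) has norm |1| + |0| = 1, but T(v) = (1, 1) has norm 2 -- not preserved.
(B) T(x,y) = (2x, 2y): v = (1, 0) has norm |1| + |0| = 1, but T(v) = (2, 0) has norm 2 -- not preserved.
(C) T(x,y) = ((x - y)/sqrt(2), (x + y)/sqrt(2)): v = (1, 0) has norm |1| + |0| = 1, but T(v) = (sqrt(2)/2, sqrt(2)/2) has norm sqrt(2) -- not preserved.
(D) T(x,y) = (-x, y): preserves the norm -- it only permutes the coordinates and/or flips signs, which leaves |x| + |y| unchanged.

Therefore the answer is (D).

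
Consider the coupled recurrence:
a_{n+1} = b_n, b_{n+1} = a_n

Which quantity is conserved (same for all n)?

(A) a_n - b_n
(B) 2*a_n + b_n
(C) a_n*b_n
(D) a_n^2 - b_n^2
C

Replace a_n by a_{n+1} = b_n and b_n by b_{n+1} = a_n in each option and simplify:
(A) a_n - b_n  ->  (b_n) - (a_n) = -a_n + b_n   [not conserved]
(B) 2*a_n + b_n  ->  2*(b_n) + (a_n) = a_n + 2*b_n   [not conserved]
(C) a_n*b_n  ->  (b_n)*(a_n) = a_n*b_n   [conserved]
(D) a_n^2 - b_n^2  ->  (b_n)^2 - (a_n)^2 = -a_n^2 + b_n^2   [not conserved]

Only (C) a_n*b_n returns to itself after one step, so it is the conserved quantity.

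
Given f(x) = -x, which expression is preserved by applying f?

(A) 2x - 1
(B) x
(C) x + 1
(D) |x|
D

For f(x) = -x:
Applying f replaces x by -x. Since |-x| = |x|, the absolute value is unchanged by f, whereas x -> -x, 2x - 1 -> -2x - 1 and x + 1 -> -x + 1 all change.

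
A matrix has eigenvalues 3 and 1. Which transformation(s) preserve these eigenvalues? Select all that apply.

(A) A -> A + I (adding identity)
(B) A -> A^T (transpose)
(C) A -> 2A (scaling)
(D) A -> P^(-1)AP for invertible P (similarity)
B and D

Eigenvalues are preserved by:
1. Similarity transformations: A -> P^(-1)AP (same characteristic polynomial)
2. Transpose: A^T has the same eigenvalues as A

Eigenvalues are NOT preserved by:
- Adding identity: eigenvalues become 3+1, 1+1
- Scaling: eigenvalues become 6, 2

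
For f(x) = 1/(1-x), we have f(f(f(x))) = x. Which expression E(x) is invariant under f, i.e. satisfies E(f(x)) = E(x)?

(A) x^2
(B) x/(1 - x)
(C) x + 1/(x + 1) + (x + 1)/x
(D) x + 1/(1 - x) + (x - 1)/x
D

Replace x by f(x) = 1/(1 - x) in each option and simplify. As a quick numerical cross-check, also compare E(3) with E(f(3)) = E(-1/2).

(A) x^2  ->  (1/(1 - x))^2 = (x - 1)^(-2); check: E(3) = 9 but E(-1/2) = 1/4.   [not invariant]
(B) x/(1 - x)  ->  (1/(1 - x))/(1 - (1/(1 - x))) = -1/x; check: E(3) = -3/2 but E(-1/2) = -1/3.   [not invariant]
(C) x + 1/(x + 1) + (x + 1)/x  ->  (1/(1 - x)) + 1/((1/(1 - x)) + 1) + ((1/(1 - x)) + 1)/(1/(1 - x)) = (-x^3 + 6x^2 - 11x + 7)/(x^2 - 3x + 2); check: E(3) = 55/12 but E(-1/2) = 1/2.   [not invariant]
(D) x + 1/(1 - x) + (x - 1)/x  ->  (1/(1 - x)) + 1/(1 - (1/(1 - x))) + ((1/(1 - x)) - 1)/(1/(1 - x)), which simplifies back to x + 1/(1 - x) + (x - 1)/x; check: E(3) = 19/6, E(-1/2) = 19/6.   [invariant]

Only (D) is unchanged. Indeed f(f(x)) = 1/(1 - 1/(1-x)) = (1-x)/(-x) = (x-1)/x, so E(x) = x + f(x) + f(f(x)) is the sum over the whole 3-cycle; applying f just permutes the three terms cyclically (x -> f(x) -> f(f(x)) -> x), leaving the sum unchanged.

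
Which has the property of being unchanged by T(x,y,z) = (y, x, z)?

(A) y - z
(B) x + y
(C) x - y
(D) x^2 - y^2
B

Apply T(x,y,z) = (y, x, z) to each option, i.e. replace (x, y, z) by the transformed coordinates.
Substitute the transformed coordinates into each option and compare with the original:
(A) y - z  ->  (x) - (z) = x - z   [differs from y - z: not invariant]
(B) x + y  ->  (y) + (x) = x + y   [equals x + y: invariant]
(C) x - y  ->  (y) - (x) = -x + y   [differs from x - y: not invariant]
(D) x^2 - y^2  ->  (y)^2 - (x)^2 = -x^2 + y^2   [differs from x^2 - y^2: not invariant]

Only option (B), x + y, is unchanged by the transformation.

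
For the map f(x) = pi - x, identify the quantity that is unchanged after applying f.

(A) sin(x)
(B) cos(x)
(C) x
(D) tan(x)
A

For f(x) = pi - x:
sin(pi - x) = sin(x), so sine is invariant under this transformation.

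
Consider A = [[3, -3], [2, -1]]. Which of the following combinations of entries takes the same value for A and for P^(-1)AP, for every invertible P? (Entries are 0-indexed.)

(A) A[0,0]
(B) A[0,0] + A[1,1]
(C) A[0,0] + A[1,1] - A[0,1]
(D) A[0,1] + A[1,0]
B

A[0,0] + A[1,1] is the trace of A. By the cyclic property of the trace, tr(P^(-1)AP) = tr(APP^(-1)) = tr(A), so it is the same for every matrix similar to A.

The other combinations are not similarity invariants. For example, take P = [[1, -1], [0, 1]] (det P = 1), so P^(-1) = [[1, 1], [0, 1]] and
B = P^(-1)AP = [[5, -9], [2, -3]].
Evaluating each option on A and on B:
(A) A[0,0]: 3 for A, 5 for B -> changes
(B) A[0,0] + A[1,1]: 2 for A, 2 for B -> unchanged
(C) A[0,0] + A[1,1] - A[0,1]: 5 for A, 11 for B -> changes
(D) A[0,1] + A[1,0]: -1 for A, -7 for B -> changes

Only (B) A[0,0] + A[1,1] = 2 survives (and it does so for every P, not just this one), so it is the invariant.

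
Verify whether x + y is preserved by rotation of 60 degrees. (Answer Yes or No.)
No

Applying rotation by 60 degrees: x' = x*cos(60 degrees) - y*sin(60 degrees) = x/2 - sqrt(3)y/2, y' = x*sin(60 degrees) + y*cos(60 degrees) = sqrt(3)x/2 + y/2

Substituting into x + y:
(x/2 - sqrt(3)y/2) + (sqrt(3)x/2 + y/2)
= x/2 + sqrt(3)x/2 - sqrt(3)y/2 + y/2

This differs from the original expression x + y, so it is NOT invariant.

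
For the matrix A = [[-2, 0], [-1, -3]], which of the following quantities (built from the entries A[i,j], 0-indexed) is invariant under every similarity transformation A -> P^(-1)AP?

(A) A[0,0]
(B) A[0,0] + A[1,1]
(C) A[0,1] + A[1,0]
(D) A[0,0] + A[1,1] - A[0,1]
B

A[0,0] + A[1,1] is the trace of A. By the cyclic property of the trace, tr(P^(-1)AP) = tr(APP^(-1)) = tr(A), so it is the same for every matrix similar to A.

The other combinations are not similarity invariants. For example, take P = [[1, 2], [0, 1]] (det P = 1), so P^(-1) = [[1, -2], [0, 1]] and
B = P^(-1)AP = [[0, 6], [-1, -5]].
Evaluating each option on A and on B:
(A) A[0,0]: -2 for A, 0 for B -> changes
(B) A[0,0] + A[1,1]: -5 for A, -5 for B -> unchanged
(C) A[0,1] + A[1,0]: -1 for A, 5 for B -> changes
(D) A[0,0] + A[1,1] - A[0,1]: -5 for A, -11 for B -> changes

Only (B) A[0,0] + A[1,1] = -5 survives (and it does so for every P, not just this one), so it is the invariant.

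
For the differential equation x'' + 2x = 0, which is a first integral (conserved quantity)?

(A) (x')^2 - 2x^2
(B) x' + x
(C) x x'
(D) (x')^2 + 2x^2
D

A first integral I satisfies dI/dt = 0 along every solution. Differentiate each option and use the equation of motion:
(A) d/dt[(x')^2 - 2x^2] = 2x'x'' - 4x x' = -8x x', not identically 0
(B) d/dt[x' + x] = x'' + x' = -2x + x', not identically 0
(C) d/dt[x x'] = (x')^2 + x x'' = (x')^2 - 2x^2, not identically 0
(D) d/dt[(x')^2 + 2x^2] = 2x'x'' + 4x x' = 2x'(-2x) + 4x x' = 0

Only (D) has zero time-derivative. So the energy-like quantity (x')^2 + 2x^2 is the first integral.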